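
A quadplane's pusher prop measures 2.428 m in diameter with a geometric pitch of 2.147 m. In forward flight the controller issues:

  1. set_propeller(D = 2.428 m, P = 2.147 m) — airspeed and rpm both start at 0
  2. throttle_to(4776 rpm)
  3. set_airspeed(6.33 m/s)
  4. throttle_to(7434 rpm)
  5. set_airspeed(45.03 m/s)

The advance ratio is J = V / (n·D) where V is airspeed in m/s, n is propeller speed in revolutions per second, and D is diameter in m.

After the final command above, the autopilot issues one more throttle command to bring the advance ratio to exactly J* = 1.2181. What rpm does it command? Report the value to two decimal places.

rpm = 913.53

set_propeller: D = 2.428 m, P = 2.147 m (p = P/D = 0.884267); state ← (V=0, rpm=0)
throttle_to(4776): rpm ← 4776
set_airspeed(6.33): V ← 6.33 m/s
throttle_to(7434): rpm ← 7434
set_airspeed(45.03): V ← 45.03 m/s
final state: V = 45.03 m/s, rpm = 7434 → n = rpm/60 = 123.900000 rev/s
target J* = 1.2181; solve J* = V/(n·D) for n: n = V/(J*·D) = 45.03/(1.2181 × 2.428) = 15.225456 rev/s
rpm = 60·n = 913.527387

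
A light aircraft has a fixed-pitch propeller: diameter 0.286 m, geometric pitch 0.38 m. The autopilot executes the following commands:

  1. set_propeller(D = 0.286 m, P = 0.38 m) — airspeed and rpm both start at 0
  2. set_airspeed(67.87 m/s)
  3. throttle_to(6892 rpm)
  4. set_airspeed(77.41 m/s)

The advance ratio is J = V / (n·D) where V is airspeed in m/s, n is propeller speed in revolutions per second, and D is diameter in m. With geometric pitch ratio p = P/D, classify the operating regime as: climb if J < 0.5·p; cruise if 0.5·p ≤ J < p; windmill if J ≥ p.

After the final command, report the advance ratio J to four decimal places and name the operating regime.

set_propeller: D = 0.286 m, P = 0.38 m (p = P/D = 1.328671); state ← (V=0, rpm=0)
set_airspeed(67.87): V ← 67.87 m/s
throttle_to(6892): rpm ← 6892
set_airspeed(77.41): V ← 77.41 m/s
final state: V = 77.41 m/s, rpm = 6892 → n = rpm/60 = 114.866667 rev/s
J = V / (n·D) = 77.41 / (114.866667 × 0.286) = 2.356335
regime bands: climb J<0.6643 | cruise [0.6643, 1.3287) | windmill J≥1.3287
J = 2.3563 → windmill

J = 2.3563, regime = windmill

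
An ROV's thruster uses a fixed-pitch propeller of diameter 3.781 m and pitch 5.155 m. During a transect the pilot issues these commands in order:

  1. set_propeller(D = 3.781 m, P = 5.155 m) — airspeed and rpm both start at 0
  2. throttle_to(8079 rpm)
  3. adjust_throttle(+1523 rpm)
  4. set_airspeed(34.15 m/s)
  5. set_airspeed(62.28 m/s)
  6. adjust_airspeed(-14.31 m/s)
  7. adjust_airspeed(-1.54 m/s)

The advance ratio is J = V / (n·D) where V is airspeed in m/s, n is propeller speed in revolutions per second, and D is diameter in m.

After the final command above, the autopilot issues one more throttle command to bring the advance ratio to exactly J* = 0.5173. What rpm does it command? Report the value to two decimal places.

set_propeller: D = 3.781 m, P = 5.155 m (p = P/D = 1.363396); state ← (V=0, rpm=0)
throttle_to(8079): rpm ← 8079
adjust_throttle(+1523): rpm ← 8079 +1523 = 9602
set_airspeed(34.15): V ← 34.15 m/s
set_airspeed(62.28): V ← 62.28 m/s
adjust_airspeed(-14.31): V ← 62.28 -14.31 = 47.97 m/s
adjust_airspeed(-1.54): V ← 47.97 -1.54 = 46.43 m/s
final state: V = 46.43 m/s, rpm = 9602 → n = rpm/60 = 160.033333 rev/s
target J* = 0.5173; solve J* = V/(n·D) for n: n = V/(J*·D) = 46.43/(0.5173 × 3.781) = 23.738295 rev/s
rpm = 60·n = 1424.297717

rpm = 1424.30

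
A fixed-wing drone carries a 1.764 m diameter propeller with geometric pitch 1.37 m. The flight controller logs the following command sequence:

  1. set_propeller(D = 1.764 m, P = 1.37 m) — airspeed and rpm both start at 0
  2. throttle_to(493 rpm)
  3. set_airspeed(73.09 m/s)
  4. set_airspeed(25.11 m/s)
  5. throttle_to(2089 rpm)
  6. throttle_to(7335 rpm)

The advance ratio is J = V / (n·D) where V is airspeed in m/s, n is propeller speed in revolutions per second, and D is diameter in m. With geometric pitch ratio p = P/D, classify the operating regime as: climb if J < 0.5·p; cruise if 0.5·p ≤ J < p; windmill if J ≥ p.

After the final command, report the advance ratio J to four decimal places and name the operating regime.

J = 0.1164, regime = climb

set_propeller: D = 1.764 m, P = 1.37 m (p = P/D = 0.776644); state ← (V=0, rpm=0)
throttle_to(493): rpm ← 493
set_airspeed(73.09): V ← 73.09 m/s
set_airspeed(25.11): V ← 25.11 m/s
throttle_to(2089): rpm ← 2089
throttle_to(7335): rpm ← 7335
final state: V = 25.11 m/s, rpm = 7335 → n = rpm/60 = 122.250000 rev/s
J = V / (n·D) = 25.11 / (122.250000 × 1.764) = 0.116439
regime bands: climb J<0.3883 | cruise [0.3883, 0.7766) | windmill J≥0.7766
J = 0.1164 → climb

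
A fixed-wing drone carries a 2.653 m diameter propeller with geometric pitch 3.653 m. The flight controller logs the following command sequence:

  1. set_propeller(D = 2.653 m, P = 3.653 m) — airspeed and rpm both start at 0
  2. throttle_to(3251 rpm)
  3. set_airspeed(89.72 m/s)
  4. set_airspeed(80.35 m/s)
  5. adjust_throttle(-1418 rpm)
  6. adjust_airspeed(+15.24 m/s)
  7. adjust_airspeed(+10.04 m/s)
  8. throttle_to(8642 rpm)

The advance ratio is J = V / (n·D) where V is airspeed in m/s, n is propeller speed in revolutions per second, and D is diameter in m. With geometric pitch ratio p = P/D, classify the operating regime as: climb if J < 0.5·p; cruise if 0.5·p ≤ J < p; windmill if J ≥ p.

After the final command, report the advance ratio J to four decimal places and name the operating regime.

set_propeller: D = 2.653 m, P = 3.653 m (p = P/D = 1.376932); state ← (V=0, rpm=0)
throttle_to(3251): rpm ← 3251
set_airspeed(89.72): V ← 89.72 m/s
set_airspeed(80.35): V ← 80.35 m/s
adjust_throttle(-1418): rpm ← 3251 -1418 = 1833
adjust_airspeed(+15.24): V ← 80.35 +15.24 = 95.59 m/s
adjust_airspeed(+10.04): V ← 95.59 +10.04 = 105.63 m/s
throttle_to(8642): rpm ← 8642
final state: V = 105.63 m/s, rpm = 8642 → n = rpm/60 = 144.033333 rev/s
J = V / (n·D) = 105.63 / (144.033333 × 2.653) = 0.276431
regime bands: climb J<0.6885 | cruise [0.6885, 1.3769) | windmill J≥1.3769
J = 0.2764 → climb

J = 0.2764, regime = climb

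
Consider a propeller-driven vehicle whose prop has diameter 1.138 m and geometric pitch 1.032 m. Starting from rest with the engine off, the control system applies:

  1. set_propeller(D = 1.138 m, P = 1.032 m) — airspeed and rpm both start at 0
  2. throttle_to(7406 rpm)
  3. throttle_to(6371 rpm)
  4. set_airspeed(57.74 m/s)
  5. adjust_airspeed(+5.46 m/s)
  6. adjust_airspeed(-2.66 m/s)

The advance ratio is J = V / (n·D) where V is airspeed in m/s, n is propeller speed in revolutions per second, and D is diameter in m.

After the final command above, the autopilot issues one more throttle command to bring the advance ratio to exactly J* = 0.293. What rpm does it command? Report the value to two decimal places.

rpm = 10893.91

set_propeller: D = 1.138 m, P = 1.032 m (p = P/D = 0.906854); state ← (V=0, rpm=0)
throttle_to(7406): rpm ← 7406
throttle_to(6371): rpm ← 6371
set_airspeed(57.74): V ← 57.74 m/s
adjust_airspeed(+5.46): V ← 57.74 +5.46 = 63.2 m/s
adjust_airspeed(-2.66): V ← 63.2 -2.66 = 60.54 m/s
final state: V = 60.54 m/s, rpm = 6371 → n = rpm/60 = 106.183333 rev/s
target J* = 0.293; solve J* = V/(n·D) for n: n = V/(J*·D) = 60.54/(0.293 × 1.138) = 181.565167 rev/s
rpm = 60·n = 10893.910039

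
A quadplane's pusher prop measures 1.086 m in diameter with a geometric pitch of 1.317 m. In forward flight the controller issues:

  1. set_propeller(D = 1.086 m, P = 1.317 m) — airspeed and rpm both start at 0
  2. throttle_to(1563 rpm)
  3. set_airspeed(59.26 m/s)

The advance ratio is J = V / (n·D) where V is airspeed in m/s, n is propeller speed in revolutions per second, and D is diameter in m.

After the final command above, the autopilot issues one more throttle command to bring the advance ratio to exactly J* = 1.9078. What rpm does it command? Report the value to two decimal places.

set_propeller: D = 1.086 m, P = 1.317 m (p = P/D = 1.212707); state ← (V=0, rpm=0)
throttle_to(1563): rpm ← 1563
set_airspeed(59.26): V ← 59.26 m/s
final state: V = 59.26 m/s, rpm = 1563 → n = rpm/60 = 26.050000 rev/s
target J* = 1.9078; solve J* = V/(n·D) for n: n = V/(J*·D) = 59.26/(1.9078 × 1.086) = 28.602170 rev/s
rpm = 60·n = 1716.130176

rpm = 1716.13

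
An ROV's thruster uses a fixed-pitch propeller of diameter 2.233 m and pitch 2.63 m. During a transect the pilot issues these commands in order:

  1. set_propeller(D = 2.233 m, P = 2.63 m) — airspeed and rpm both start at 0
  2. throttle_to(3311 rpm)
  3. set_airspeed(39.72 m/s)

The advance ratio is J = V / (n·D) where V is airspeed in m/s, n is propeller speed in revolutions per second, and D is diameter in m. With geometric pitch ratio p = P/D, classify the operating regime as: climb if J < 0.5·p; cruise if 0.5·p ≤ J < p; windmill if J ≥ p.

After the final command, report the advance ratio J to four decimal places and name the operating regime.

J = 0.3223, regime = climb

set_propeller: D = 2.233 m, P = 2.63 m (p = P/D = 1.177788); state ← (V=0, rpm=0)
throttle_to(3311): rpm ← 3311
set_airspeed(39.72): V ← 39.72 m/s
final state: V = 39.72 m/s, rpm = 3311 → n = rpm/60 = 55.183333 rev/s
J = V / (n·D) = 39.72 / (55.183333 × 2.233) = 0.322339
regime bands: climb J<0.5889 | cruise [0.5889, 1.1778) | windmill J≥1.1778
J = 0.3223 → climb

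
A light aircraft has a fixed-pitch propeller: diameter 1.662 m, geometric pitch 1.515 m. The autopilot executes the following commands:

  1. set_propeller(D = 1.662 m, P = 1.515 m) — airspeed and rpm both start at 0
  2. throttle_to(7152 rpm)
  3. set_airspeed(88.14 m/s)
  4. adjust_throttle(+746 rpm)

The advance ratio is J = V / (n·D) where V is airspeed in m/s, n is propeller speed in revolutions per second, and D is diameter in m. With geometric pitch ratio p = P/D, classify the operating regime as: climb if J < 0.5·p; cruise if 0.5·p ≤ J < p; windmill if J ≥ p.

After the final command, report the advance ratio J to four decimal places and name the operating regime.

set_propeller: D = 1.662 m, P = 1.515 m (p = P/D = 0.911552); state ← (V=0, rpm=0)
throttle_to(7152): rpm ← 7152
set_airspeed(88.14): V ← 88.14 m/s
adjust_throttle(+746): rpm ← 7152 +746 = 7898
final state: V = 88.14 m/s, rpm = 7898 → n = rpm/60 = 131.633333 rev/s
J = V / (n·D) = 88.14 / (131.633333 × 1.662) = 0.402880
regime bands: climb J<0.4558 | cruise [0.4558, 0.9116) | windmill J≥0.9116
J = 0.4029 → climb

J = 0.4029, regime = climb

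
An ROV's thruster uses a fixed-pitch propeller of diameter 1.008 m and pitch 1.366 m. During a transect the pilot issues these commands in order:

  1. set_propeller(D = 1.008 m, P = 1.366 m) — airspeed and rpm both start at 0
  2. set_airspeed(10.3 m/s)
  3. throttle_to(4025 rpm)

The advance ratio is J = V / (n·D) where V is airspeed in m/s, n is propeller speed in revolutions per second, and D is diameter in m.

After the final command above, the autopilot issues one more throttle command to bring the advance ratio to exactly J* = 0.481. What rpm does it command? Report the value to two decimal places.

rpm = 1274.63

set_propeller: D = 1.008 m, P = 1.366 m (p = P/D = 1.355159); state ← (V=0, rpm=0)
set_airspeed(10.3): V ← 10.3 m/s
throttle_to(4025): rpm ← 4025
final state: V = 10.3 m/s, rpm = 4025 → n = rpm/60 = 67.083333 rev/s
target J* = 0.481; solve J* = V/(n·D) for n: n = V/(J*·D) = 10.3/(0.481 × 1.008) = 21.243771 rev/s
rpm = 60·n = 1274.626275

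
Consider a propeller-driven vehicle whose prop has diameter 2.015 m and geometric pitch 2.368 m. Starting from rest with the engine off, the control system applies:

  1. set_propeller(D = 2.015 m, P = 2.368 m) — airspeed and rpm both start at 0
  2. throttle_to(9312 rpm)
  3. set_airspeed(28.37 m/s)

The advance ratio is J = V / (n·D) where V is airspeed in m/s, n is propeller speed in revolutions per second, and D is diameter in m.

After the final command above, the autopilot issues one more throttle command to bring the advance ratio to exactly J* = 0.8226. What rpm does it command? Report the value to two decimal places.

set_propeller: D = 2.015 m, P = 2.368 m (p = P/D = 1.175186); state ← (V=0, rpm=0)
throttle_to(9312): rpm ← 9312
set_airspeed(28.37): V ← 28.37 m/s
final state: V = 28.37 m/s, rpm = 9312 → n = rpm/60 = 155.200000 rev/s
target J* = 0.8226; solve J* = V/(n·D) for n: n = V/(J*·D) = 28.37/(0.8226 × 2.015) = 17.115736 rev/s
rpm = 60·n = 1026.944162

rpm = 1026.94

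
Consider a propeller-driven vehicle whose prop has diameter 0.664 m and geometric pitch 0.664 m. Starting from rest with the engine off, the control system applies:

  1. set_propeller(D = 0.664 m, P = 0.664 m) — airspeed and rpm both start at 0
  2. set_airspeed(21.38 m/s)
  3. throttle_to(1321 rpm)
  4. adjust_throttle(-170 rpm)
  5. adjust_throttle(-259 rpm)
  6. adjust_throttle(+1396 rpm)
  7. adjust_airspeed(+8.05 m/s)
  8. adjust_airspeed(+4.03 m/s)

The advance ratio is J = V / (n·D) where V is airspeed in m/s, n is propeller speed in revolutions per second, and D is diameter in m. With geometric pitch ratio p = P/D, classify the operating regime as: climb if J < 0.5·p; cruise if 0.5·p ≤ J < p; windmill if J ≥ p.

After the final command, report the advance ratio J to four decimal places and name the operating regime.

set_propeller: D = 0.664 m, P = 0.664 m (p = P/D = 1.000000); state ← (V=0, rpm=0)
set_airspeed(21.38): V ← 21.38 m/s
throttle_to(1321): rpm ← 1321
adjust_throttle(-170): rpm ← 1321 -170 = 1151
adjust_throttle(-259): rpm ← 1151 -259 = 892
adjust_throttle(+1396): rpm ← 892 +1396 = 2288
adjust_airspeed(+8.05): V ← 21.38 +8.05 = 29.43 m/s
adjust_airspeed(+4.03): V ← 29.43 +4.03 = 33.46 m/s
final state: V = 33.46 m/s, rpm = 2288 → n = rpm/60 = 38.133333 rev/s
J = V / (n·D) = 33.46 / (38.133333 × 0.664) = 1.321457
regime bands: climb J<0.5000 | cruise [0.5000, 1.0000) | windmill J≥1.0000
J = 1.3215 → windmill

J = 1.3215, regime = windmill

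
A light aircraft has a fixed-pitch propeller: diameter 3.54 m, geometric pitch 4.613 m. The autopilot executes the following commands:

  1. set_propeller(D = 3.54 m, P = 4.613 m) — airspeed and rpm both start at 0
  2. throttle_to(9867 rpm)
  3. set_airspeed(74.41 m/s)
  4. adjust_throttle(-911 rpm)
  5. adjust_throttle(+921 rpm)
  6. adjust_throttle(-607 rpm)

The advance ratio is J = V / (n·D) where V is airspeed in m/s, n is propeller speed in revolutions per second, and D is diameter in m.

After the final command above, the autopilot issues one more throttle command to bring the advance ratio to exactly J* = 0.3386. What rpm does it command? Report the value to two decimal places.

set_propeller: D = 3.54 m, P = 4.613 m (p = P/D = 1.303107); state ← (V=0, rpm=0)
throttle_to(9867): rpm ← 9867
set_airspeed(74.41): V ← 74.41 m/s
adjust_throttle(-911): rpm ← 9867 -911 = 8956
adjust_throttle(+921): rpm ← 8956 +921 = 9877
adjust_throttle(-607): rpm ← 9877 -607 = 9270
final state: V = 74.41 m/s, rpm = 9270 → n = rpm/60 = 154.500000 rev/s
target J* = 0.3386; solve J* = V/(n·D) for n: n = V/(J*·D) = 74.41/(0.3386 × 3.54) = 62.078482 rev/s
rpm = 60·n = 3724.708921

rpm = 3724.71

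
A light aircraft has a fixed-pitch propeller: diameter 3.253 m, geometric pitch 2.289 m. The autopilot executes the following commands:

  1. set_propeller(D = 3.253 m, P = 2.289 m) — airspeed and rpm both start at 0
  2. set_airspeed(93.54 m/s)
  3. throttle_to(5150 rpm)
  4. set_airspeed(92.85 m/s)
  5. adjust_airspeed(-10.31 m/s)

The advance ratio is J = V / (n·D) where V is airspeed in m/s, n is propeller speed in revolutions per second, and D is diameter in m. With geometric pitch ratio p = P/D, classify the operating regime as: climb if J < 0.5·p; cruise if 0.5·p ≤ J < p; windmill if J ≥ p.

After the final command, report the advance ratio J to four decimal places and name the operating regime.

set_propeller: D = 3.253 m, P = 2.289 m (p = P/D = 0.703658); state ← (V=0, rpm=0)
set_airspeed(93.54): V ← 93.54 m/s
throttle_to(5150): rpm ← 5150
set_airspeed(92.85): V ← 92.85 m/s
adjust_airspeed(-10.31): V ← 92.85 -10.31 = 82.54 m/s
final state: V = 82.54 m/s, rpm = 5150 → n = rpm/60 = 85.833333 rev/s
J = V / (n·D) = 82.54 / (85.833333 × 3.253) = 0.295614
regime bands: climb J<0.3518 | cruise [0.3518, 0.7037) | windmill J≥0.7037
J = 0.2956 → climb

J = 0.2956, regime = climb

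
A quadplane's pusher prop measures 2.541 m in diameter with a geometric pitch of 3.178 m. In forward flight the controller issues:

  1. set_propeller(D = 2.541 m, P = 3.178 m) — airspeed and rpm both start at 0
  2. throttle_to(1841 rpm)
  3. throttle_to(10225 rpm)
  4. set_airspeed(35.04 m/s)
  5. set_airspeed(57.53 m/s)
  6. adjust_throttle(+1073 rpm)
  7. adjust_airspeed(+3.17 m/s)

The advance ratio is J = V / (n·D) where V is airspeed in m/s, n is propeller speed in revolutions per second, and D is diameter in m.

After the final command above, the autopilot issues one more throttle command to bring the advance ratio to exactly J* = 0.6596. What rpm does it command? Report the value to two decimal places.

set_propeller: D = 2.541 m, P = 3.178 m (p = P/D = 1.250689); state ← (V=0, rpm=0)
throttle_to(1841): rpm ← 1841
throttle_to(10225): rpm ← 10225
set_airspeed(35.04): V ← 35.04 m/s
set_airspeed(57.53): V ← 57.53 m/s
adjust_throttle(+1073): rpm ← 10225 +1073 = 11298
adjust_airspeed(+3.17): V ← 57.53 +3.17 = 60.7 m/s
final state: V = 60.7 m/s, rpm = 11298 → n = rpm/60 = 188.300000 rev/s
target J* = 0.6596; solve J* = V/(n·D) for n: n = V/(J*·D) = 60.7/(0.6596 × 2.541) = 36.216242 rev/s
rpm = 60·n = 2172.974498

rpm = 2172.97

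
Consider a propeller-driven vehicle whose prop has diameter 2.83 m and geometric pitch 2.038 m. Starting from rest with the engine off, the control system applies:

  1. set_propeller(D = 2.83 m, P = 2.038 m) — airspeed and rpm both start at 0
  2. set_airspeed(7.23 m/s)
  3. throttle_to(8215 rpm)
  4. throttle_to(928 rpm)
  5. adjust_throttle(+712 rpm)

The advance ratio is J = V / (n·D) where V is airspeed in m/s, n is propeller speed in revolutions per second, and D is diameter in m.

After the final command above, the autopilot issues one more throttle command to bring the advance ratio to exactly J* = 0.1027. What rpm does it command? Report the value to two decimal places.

rpm = 1492.56

set_propeller: D = 2.83 m, P = 2.038 m (p = P/D = 0.720141); state ← (V=0, rpm=0)
set_airspeed(7.23): V ← 7.23 m/s
throttle_to(8215): rpm ← 8215
throttle_to(928): rpm ← 928
adjust_throttle(+712): rpm ← 928 +712 = 1640
final state: V = 7.23 m/s, rpm = 1640 → n = rpm/60 = 27.333333 rev/s
target J* = 0.1027; solve J* = V/(n·D) for n: n = V/(J*·D) = 7.23/(0.1027 × 2.83) = 24.876050 rev/s
rpm = 60·n = 1492.562990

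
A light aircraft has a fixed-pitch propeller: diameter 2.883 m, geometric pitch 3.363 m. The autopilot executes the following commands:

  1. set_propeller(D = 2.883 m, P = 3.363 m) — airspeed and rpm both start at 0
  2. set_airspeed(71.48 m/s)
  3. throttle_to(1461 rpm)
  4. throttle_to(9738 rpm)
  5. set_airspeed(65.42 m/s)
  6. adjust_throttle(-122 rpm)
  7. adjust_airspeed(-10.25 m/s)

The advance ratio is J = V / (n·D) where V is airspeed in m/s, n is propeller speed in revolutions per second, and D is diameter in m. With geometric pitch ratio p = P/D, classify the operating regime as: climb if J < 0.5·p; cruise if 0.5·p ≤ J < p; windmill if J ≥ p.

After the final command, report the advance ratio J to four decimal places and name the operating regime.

set_propeller: D = 2.883 m, P = 3.363 m (p = P/D = 1.166493); state ← (V=0, rpm=0)
set_airspeed(71.48): V ← 71.48 m/s
throttle_to(1461): rpm ← 1461
throttle_to(9738): rpm ← 9738
set_airspeed(65.42): V ← 65.42 m/s
adjust_throttle(-122): rpm ← 9738 -122 = 9616
adjust_airspeed(-10.25): V ← 65.42 -10.25 = 55.17 m/s
final state: V = 55.17 m/s, rpm = 9616 → n = rpm/60 = 160.266667 rev/s
J = V / (n·D) = 55.17 / (160.266667 × 2.883) = 0.119403
regime bands: climb J<0.5832 | cruise [0.5832, 1.1665) | windmill J≥1.1665
J = 0.1194 → climb

J = 0.1194, regime = climb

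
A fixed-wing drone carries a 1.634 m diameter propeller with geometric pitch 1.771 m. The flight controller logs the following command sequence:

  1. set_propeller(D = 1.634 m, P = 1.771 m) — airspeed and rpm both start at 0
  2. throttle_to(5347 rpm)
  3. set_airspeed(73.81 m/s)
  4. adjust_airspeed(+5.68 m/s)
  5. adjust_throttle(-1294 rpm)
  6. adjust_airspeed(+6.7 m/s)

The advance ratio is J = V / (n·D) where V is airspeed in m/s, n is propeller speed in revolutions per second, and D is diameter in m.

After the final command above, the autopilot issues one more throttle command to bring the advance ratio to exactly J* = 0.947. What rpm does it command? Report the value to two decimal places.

rpm = 3342.00

set_propeller: D = 1.634 m, P = 1.771 m (p = P/D = 1.083843); state ← (V=0, rpm=0)
throttle_to(5347): rpm ← 5347
set_airspeed(73.81): V ← 73.81 m/s
adjust_airspeed(+5.68): V ← 73.81 +5.68 = 79.49 m/s
adjust_throttle(-1294): rpm ← 5347 -1294 = 4053
adjust_airspeed(+6.7): V ← 79.49 +6.7 = 86.19 m/s
final state: V = 86.19 m/s, rpm = 4053 → n = rpm/60 = 67.550000 rev/s
target J* = 0.947; solve J* = V/(n·D) for n: n = V/(J*·D) = 86.19/(0.947 × 1.634) = 55.699956 rev/s
rpm = 60·n = 3341.997340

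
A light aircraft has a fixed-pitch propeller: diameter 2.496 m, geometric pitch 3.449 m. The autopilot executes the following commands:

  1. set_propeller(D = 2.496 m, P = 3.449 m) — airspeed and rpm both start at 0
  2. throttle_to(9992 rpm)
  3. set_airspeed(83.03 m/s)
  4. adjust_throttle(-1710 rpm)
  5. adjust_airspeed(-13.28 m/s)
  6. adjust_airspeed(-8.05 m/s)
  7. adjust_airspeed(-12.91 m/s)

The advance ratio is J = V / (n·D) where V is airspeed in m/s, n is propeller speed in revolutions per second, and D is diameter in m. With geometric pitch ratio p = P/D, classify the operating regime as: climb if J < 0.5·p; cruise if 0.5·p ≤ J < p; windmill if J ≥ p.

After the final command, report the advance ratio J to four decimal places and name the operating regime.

J = 0.1416, regime = climb

set_propeller: D = 2.496 m, P = 3.449 m (p = P/D = 1.381811); state ← (V=0, rpm=0)
throttle_to(9992): rpm ← 9992
set_airspeed(83.03): V ← 83.03 m/s
adjust_throttle(-1710): rpm ← 9992 -1710 = 8282
adjust_airspeed(-13.28): V ← 83.03 -13.28 = 69.75 m/s
adjust_airspeed(-8.05): V ← 69.75 -8.05 = 61.7 m/s
adjust_airspeed(-12.91): V ← 61.7 -12.91 = 48.79 m/s
final state: V = 48.79 m/s, rpm = 8282 → n = rpm/60 = 138.033333 rev/s
J = V / (n·D) = 48.79 / (138.033333 × 2.496) = 0.141613
regime bands: climb J<0.6909 | cruise [0.6909, 1.3818) | windmill J≥1.3818
J = 0.1416 → climb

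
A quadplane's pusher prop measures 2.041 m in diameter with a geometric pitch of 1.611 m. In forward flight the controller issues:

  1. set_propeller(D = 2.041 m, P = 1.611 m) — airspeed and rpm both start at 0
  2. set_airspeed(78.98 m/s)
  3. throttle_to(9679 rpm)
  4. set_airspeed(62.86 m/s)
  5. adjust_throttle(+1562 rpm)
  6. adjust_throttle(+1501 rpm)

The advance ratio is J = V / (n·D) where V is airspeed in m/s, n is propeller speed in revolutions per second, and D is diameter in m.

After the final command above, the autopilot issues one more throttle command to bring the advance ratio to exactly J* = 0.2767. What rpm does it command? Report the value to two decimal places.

set_propeller: D = 2.041 m, P = 1.611 m (p = P/D = 0.789319); state ← (V=0, rpm=0)
set_airspeed(78.98): V ← 78.98 m/s
throttle_to(9679): rpm ← 9679
set_airspeed(62.86): V ← 62.86 m/s
adjust_throttle(+1562): rpm ← 9679 +1562 = 11241
adjust_throttle(+1501): rpm ← 11241 +1501 = 12742
final state: V = 62.86 m/s, rpm = 12742 → n = rpm/60 = 212.366667 rev/s
target J* = 0.2767; solve J* = V/(n·D) for n: n = V/(J*·D) = 62.86/(0.2767 × 2.041) = 111.306932 rev/s
rpm = 60·n = 6678.415928

rpm = 6678.42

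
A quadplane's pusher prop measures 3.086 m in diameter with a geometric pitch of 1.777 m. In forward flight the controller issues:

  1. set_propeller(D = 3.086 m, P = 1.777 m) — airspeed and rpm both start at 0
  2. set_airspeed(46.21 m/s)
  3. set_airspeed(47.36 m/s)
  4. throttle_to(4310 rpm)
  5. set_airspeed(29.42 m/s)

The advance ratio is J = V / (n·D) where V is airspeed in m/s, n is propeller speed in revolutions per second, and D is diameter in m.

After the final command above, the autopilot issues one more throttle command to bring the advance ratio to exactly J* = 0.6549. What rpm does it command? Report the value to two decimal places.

set_propeller: D = 3.086 m, P = 1.777 m (p = P/D = 0.575826); state ← (V=0, rpm=0)
set_airspeed(46.21): V ← 46.21 m/s
set_airspeed(47.36): V ← 47.36 m/s
throttle_to(4310): rpm ← 4310
set_airspeed(29.42): V ← 29.42 m/s
final state: V = 29.42 m/s, rpm = 4310 → n = rpm/60 = 71.833333 rev/s
target J* = 0.6549; solve J* = V/(n·D) for n: n = V/(J*·D) = 29.42/(0.6549 × 3.086) = 14.556996 rev/s
rpm = 60·n = 873.419747

rpm = 873.42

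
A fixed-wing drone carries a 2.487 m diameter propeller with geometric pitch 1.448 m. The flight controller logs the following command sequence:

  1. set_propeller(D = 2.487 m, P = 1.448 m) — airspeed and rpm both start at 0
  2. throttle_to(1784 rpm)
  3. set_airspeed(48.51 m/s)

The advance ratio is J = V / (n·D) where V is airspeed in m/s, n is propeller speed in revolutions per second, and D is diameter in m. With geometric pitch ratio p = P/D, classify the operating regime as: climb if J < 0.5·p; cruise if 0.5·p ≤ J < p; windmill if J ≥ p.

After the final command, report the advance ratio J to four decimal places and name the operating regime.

J = 0.6560, regime = windmill

set_propeller: D = 2.487 m, P = 1.448 m (p = P/D = 0.582228); state ← (V=0, rpm=0)
throttle_to(1784): rpm ← 1784
set_airspeed(48.51): V ← 48.51 m/s
final state: V = 48.51 m/s, rpm = 1784 → n = rpm/60 = 29.733333 rev/s
J = V / (n·D) = 48.51 / (29.733333 × 2.487) = 0.656012
regime bands: climb J<0.2911 | cruise [0.2911, 0.5822) | windmill J≥0.5822
J = 0.6560 → windmill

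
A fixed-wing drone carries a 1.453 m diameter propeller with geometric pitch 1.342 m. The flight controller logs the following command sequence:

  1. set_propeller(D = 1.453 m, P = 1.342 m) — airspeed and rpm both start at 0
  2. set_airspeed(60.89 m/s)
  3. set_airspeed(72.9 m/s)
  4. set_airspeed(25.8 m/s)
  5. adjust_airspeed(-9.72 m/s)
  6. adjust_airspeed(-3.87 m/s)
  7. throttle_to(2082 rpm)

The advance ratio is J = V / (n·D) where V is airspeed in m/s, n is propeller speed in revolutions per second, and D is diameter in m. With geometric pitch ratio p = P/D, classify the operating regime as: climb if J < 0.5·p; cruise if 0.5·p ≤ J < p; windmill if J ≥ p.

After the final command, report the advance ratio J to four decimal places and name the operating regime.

set_propeller: D = 1.453 m, P = 1.342 m (p = P/D = 0.923606); state ← (V=0, rpm=0)
set_airspeed(60.89): V ← 60.89 m/s
set_airspeed(72.9): V ← 72.9 m/s
set_airspeed(25.8): V ← 25.8 m/s
adjust_airspeed(-9.72): V ← 25.8 -9.72 = 16.08 m/s
adjust_airspeed(-3.87): V ← 16.08 -3.87 = 12.21 m/s
throttle_to(2082): rpm ← 2082
final state: V = 12.21 m/s, rpm = 2082 → n = rpm/60 = 34.700000 rev/s
J = V / (n·D) = 12.21 / (34.700000 × 1.453) = 0.242170
regime bands: climb J<0.4618 | cruise [0.4618, 0.9236) | windmill J≥0.9236
J = 0.2422 → climb

J = 0.2422, regime = climb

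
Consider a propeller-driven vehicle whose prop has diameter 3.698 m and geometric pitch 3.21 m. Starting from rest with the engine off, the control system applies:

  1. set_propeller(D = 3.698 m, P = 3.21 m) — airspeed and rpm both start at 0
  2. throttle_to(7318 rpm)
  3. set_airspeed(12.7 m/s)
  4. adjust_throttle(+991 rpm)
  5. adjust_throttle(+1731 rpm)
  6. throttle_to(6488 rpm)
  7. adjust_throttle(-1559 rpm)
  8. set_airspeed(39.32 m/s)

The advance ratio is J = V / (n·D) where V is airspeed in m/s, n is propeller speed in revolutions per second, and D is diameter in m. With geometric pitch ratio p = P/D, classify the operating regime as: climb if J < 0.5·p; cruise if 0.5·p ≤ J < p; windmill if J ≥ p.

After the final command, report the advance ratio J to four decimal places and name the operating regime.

set_propeller: D = 3.698 m, P = 3.21 m (p = P/D = 0.868037); state ← (V=0, rpm=0)
throttle_to(7318): rpm ← 7318
set_airspeed(12.7): V ← 12.7 m/s
adjust_throttle(+991): rpm ← 7318 +991 = 8309
adjust_throttle(+1731): rpm ← 8309 +1731 = 10040
throttle_to(6488): rpm ← 6488
adjust_throttle(-1559): rpm ← 6488 -1559 = 4929
set_airspeed(39.32): V ← 39.32 m/s
final state: V = 39.32 m/s, rpm = 4929 → n = rpm/60 = 82.150000 rev/s
J = V / (n·D) = 39.32 / (82.150000 × 3.698) = 0.129431
regime bands: climb J<0.4340 | cruise [0.4340, 0.8680) | windmill J≥0.8680
J = 0.1294 → climb

J = 0.1294, regime = climb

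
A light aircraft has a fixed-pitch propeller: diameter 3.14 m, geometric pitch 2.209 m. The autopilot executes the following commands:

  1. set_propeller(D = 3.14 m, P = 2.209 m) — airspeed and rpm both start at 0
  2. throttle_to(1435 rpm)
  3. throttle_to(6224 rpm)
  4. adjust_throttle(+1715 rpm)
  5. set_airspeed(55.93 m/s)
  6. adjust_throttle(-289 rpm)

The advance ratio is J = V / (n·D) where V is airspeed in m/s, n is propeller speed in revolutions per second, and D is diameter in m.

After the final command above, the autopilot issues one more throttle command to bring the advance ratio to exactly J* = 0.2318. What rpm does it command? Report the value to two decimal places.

rpm = 4610.55

set_propeller: D = 3.14 m, P = 2.209 m (p = P/D = 0.703503); state ← (V=0, rpm=0)
throttle_to(1435): rpm ← 1435
throttle_to(6224): rpm ← 6224
adjust_throttle(+1715): rpm ← 6224 +1715 = 7939
set_airspeed(55.93): V ← 55.93 m/s
adjust_throttle(-289): rpm ← 7939 -289 = 7650
final state: V = 55.93 m/s, rpm = 7650 → n = rpm/60 = 127.500000 rev/s
target J* = 0.2318; solve J* = V/(n·D) for n: n = V/(J*·D) = 55.93/(0.2318 × 3.14) = 76.842545 rev/s
rpm = 60·n = 4610.552695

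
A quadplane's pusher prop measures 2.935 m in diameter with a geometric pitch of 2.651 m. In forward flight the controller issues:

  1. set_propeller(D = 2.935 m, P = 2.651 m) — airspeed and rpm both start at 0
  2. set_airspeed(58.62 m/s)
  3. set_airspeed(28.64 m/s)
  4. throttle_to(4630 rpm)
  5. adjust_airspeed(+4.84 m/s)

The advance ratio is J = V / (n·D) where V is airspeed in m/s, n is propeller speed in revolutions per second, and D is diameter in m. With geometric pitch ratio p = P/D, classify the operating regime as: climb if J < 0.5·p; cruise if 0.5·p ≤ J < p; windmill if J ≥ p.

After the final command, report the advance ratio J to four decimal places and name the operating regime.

J = 0.1478, regime = climb

set_propeller: D = 2.935 m, P = 2.651 m (p = P/D = 0.903237); state ← (V=0, rpm=0)
set_airspeed(58.62): V ← 58.62 m/s
set_airspeed(28.64): V ← 28.64 m/s
throttle_to(4630): rpm ← 4630
adjust_airspeed(+4.84): V ← 28.64 +4.84 = 33.48 m/s
final state: V = 33.48 m/s, rpm = 4630 → n = rpm/60 = 77.166667 rev/s
J = V / (n·D) = 33.48 / (77.166667 × 2.935) = 0.147825
regime bands: climb J<0.4516 | cruise [0.4516, 0.9032) | windmill J≥0.9032
J = 0.1478 → climb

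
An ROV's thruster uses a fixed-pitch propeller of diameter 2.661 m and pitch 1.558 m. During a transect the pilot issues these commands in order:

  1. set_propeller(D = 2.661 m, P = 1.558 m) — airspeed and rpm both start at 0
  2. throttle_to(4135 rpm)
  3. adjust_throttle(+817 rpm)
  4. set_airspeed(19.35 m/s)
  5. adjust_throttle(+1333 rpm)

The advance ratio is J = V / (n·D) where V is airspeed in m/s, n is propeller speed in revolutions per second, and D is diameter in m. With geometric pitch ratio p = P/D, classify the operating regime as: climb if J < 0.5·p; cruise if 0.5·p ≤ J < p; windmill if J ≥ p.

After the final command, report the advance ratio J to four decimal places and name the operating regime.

J = 0.0694, regime = climb

set_propeller: D = 2.661 m, P = 1.558 m (p = P/D = 0.585494); state ← (V=0, rpm=0)
throttle_to(4135): rpm ← 4135
adjust_throttle(+817): rpm ← 4135 +817 = 4952
set_airspeed(19.35): V ← 19.35 m/s
adjust_throttle(+1333): rpm ← 4952 +1333 = 6285
final state: V = 19.35 m/s, rpm = 6285 → n = rpm/60 = 104.750000 rev/s
J = V / (n·D) = 19.35 / (104.750000 × 2.661) = 0.069420
regime bands: climb J<0.2927 | cruise [0.2927, 0.5855) | windmill J≥0.5855
J = 0.0694 → climb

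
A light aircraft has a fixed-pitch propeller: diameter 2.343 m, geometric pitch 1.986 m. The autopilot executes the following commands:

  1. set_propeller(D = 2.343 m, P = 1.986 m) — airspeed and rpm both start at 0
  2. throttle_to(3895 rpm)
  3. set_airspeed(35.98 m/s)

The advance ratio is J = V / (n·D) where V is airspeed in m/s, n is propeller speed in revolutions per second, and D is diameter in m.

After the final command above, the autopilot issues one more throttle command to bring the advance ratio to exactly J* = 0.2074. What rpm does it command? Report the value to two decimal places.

rpm = 4442.54

set_propeller: D = 2.343 m, P = 1.986 m (p = P/D = 0.847631); state ← (V=0, rpm=0)
throttle_to(3895): rpm ← 3895
set_airspeed(35.98): V ← 35.98 m/s
final state: V = 35.98 m/s, rpm = 3895 → n = rpm/60 = 64.916667 rev/s
target J* = 0.2074; solve J* = V/(n·D) for n: n = V/(J*·D) = 35.98/(0.2074 × 2.343) = 74.042337 rev/s
rpm = 60·n = 4442.540224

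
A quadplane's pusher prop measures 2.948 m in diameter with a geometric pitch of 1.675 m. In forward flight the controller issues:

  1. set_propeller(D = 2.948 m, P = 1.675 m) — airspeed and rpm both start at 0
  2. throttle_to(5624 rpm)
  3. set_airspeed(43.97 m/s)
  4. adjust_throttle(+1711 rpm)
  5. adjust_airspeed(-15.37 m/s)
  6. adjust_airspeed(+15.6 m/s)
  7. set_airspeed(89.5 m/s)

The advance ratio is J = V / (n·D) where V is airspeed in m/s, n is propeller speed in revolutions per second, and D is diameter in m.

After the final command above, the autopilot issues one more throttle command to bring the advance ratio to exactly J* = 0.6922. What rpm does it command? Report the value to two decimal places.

rpm = 2631.57

set_propeller: D = 2.948 m, P = 1.675 m (p = P/D = 0.568182); state ← (V=0, rpm=0)
throttle_to(5624): rpm ← 5624
set_airspeed(43.97): V ← 43.97 m/s
adjust_throttle(+1711): rpm ← 5624 +1711 = 7335
adjust_airspeed(-15.37): V ← 43.97 -15.37 = 28.6 m/s
adjust_airspeed(+15.6): V ← 28.6 +15.6 = 44.2 m/s
set_airspeed(89.5): V ← 89.5 m/s
final state: V = 89.5 m/s, rpm = 7335 → n = rpm/60 = 122.250000 rev/s
target J* = 0.6922; solve J* = V/(n·D) for n: n = V/(J*·D) = 89.5/(0.6922 × 2.948) = 43.859529 rev/s
rpm = 60·n = 2631.571726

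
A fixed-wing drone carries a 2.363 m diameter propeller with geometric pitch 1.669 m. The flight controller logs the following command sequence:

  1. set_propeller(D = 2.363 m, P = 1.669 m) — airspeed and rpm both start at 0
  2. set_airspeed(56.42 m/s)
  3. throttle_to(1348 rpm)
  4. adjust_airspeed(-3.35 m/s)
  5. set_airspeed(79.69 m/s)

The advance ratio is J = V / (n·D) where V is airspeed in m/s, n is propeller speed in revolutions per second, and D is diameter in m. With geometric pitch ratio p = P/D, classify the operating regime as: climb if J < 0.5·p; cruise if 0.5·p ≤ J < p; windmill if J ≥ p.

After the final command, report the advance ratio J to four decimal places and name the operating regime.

set_propeller: D = 2.363 m, P = 1.669 m (p = P/D = 0.706306); state ← (V=0, rpm=0)
set_airspeed(56.42): V ← 56.42 m/s
throttle_to(1348): rpm ← 1348
adjust_airspeed(-3.35): V ← 56.42 -3.35 = 53.07 m/s
set_airspeed(79.69): V ← 79.69 m/s
final state: V = 79.69 m/s, rpm = 1348 → n = rpm/60 = 22.466667 rev/s
J = V / (n·D) = 79.69 / (22.466667 × 2.363) = 1.501072
regime bands: climb J<0.3532 | cruise [0.3532, 0.7063) | windmill J≥0.7063
J = 1.5011 → windmill

J = 1.5011, regime = windmill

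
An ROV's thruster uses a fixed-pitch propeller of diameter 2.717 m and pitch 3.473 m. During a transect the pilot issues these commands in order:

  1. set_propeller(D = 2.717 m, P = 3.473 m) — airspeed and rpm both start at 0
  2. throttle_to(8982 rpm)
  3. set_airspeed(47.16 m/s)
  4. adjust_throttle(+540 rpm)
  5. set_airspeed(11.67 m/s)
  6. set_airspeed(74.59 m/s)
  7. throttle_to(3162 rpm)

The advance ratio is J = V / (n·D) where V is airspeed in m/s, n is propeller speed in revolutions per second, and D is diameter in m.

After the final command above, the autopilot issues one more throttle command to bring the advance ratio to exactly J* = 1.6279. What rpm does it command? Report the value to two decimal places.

set_propeller: D = 2.717 m, P = 3.473 m (p = P/D = 1.278248); state ← (V=0, rpm=0)
throttle_to(8982): rpm ← 8982
set_airspeed(47.16): V ← 47.16 m/s
adjust_throttle(+540): rpm ← 8982 +540 = 9522
set_airspeed(11.67): V ← 11.67 m/s
set_airspeed(74.59): V ← 74.59 m/s
throttle_to(3162): rpm ← 3162
final state: V = 74.59 m/s, rpm = 3162 → n = rpm/60 = 52.700000 rev/s
target J* = 1.6279; solve J* = V/(n·D) for n: n = V/(J*·D) = 74.59/(1.6279 × 2.717) = 16.864103 rev/s
rpm = 60·n = 1011.846179

rpm = 1011.85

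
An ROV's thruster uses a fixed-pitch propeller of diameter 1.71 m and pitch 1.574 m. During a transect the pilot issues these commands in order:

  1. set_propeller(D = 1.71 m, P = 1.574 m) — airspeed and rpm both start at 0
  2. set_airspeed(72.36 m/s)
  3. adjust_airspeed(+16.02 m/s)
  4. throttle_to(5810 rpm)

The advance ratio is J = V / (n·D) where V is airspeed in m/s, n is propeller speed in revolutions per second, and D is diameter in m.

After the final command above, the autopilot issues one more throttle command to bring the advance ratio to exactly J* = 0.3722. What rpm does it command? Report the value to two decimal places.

rpm = 8331.68

set_propeller: D = 1.71 m, P = 1.574 m (p = P/D = 0.920468); state ← (V=0, rpm=0)
set_airspeed(72.36): V ← 72.36 m/s
adjust_airspeed(+16.02): V ← 72.36 +16.02 = 88.38 m/s
throttle_to(5810): rpm ← 5810
final state: V = 88.38 m/s, rpm = 5810 → n = rpm/60 = 96.833333 rev/s
target J* = 0.3722; solve J* = V/(n·D) for n: n = V/(J*·D) = 88.38/(0.3722 × 1.71) = 138.861393 rev/s
rpm = 60·n = 8331.683588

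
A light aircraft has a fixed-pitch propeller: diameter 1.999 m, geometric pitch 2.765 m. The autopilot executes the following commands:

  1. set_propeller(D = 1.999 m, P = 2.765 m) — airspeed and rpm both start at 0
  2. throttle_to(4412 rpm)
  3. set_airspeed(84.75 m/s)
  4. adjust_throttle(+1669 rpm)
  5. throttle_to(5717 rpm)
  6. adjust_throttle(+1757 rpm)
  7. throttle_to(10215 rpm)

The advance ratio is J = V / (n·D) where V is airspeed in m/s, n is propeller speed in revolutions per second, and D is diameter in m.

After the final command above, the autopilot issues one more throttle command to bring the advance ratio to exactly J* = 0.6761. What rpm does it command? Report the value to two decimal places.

rpm = 3762.42

set_propeller: D = 1.999 m, P = 2.765 m (p = P/D = 1.383192); state ← (V=0, rpm=0)
throttle_to(4412): rpm ← 4412
set_airspeed(84.75): V ← 84.75 m/s
adjust_throttle(+1669): rpm ← 4412 +1669 = 6081
throttle_to(5717): rpm ← 5717
adjust_throttle(+1757): rpm ← 5717 +1757 = 7474
throttle_to(10215): rpm ← 10215
final state: V = 84.75 m/s, rpm = 10215 → n = rpm/60 = 170.250000 rev/s
target J* = 0.6761; solve J* = V/(n·D) for n: n = V/(J*·D) = 84.75/(0.6761 × 1.999) = 62.706993 rev/s
rpm = 60·n = 3762.419592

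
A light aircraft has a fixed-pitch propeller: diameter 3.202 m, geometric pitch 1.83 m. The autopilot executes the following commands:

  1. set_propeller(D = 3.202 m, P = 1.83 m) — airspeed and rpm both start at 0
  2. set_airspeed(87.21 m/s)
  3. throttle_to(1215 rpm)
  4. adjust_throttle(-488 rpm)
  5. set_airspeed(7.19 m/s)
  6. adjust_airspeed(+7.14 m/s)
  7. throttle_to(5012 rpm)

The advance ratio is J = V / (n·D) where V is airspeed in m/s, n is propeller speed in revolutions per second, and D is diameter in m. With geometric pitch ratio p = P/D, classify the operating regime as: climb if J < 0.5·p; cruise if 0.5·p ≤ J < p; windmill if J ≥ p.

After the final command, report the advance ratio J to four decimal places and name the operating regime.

set_propeller: D = 3.202 m, P = 1.83 m (p = P/D = 0.571518); state ← (V=0, rpm=0)
set_airspeed(87.21): V ← 87.21 m/s
throttle_to(1215): rpm ← 1215
adjust_throttle(-488): rpm ← 1215 -488 = 727
set_airspeed(7.19): V ← 7.19 m/s
adjust_airspeed(+7.14): V ← 7.19 +7.14 = 14.33 m/s
throttle_to(5012): rpm ← 5012
final state: V = 14.33 m/s, rpm = 5012 → n = rpm/60 = 83.533333 rev/s
J = V / (n·D) = 14.33 / (83.533333 × 3.202) = 0.053575
regime bands: climb J<0.2858 | cruise [0.2858, 0.5715) | windmill J≥0.5715
J = 0.0536 → climb

J = 0.0536, regime = climb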